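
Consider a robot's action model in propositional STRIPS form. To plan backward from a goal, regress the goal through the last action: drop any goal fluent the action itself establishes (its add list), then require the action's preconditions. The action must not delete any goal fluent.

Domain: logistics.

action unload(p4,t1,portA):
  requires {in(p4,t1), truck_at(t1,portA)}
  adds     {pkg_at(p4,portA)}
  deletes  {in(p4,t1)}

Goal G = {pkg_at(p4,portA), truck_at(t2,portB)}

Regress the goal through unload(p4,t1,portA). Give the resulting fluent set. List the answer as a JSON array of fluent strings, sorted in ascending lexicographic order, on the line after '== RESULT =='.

Compute (G \ add) ∪ pre:
  G ∩ del = {}  (empty — regression defined)
  G \ add = {pkg_at(p4,portA), truck_at(t2,portB)} \ {pkg_at(p4,portA)} = {truck_at(t2,portB)}
  ∪ pre   = {truck_at(t2,portB)} ∪ {in(p4,t1), truck_at(t1,portA)}
          = {in(p4,t1), truck_at(t1,portA), truck_at(t2,portB)}

== RESULT ==
["in(p4,t1)", "truck_at(t1,portA)", "truck_at(t2,portB)"]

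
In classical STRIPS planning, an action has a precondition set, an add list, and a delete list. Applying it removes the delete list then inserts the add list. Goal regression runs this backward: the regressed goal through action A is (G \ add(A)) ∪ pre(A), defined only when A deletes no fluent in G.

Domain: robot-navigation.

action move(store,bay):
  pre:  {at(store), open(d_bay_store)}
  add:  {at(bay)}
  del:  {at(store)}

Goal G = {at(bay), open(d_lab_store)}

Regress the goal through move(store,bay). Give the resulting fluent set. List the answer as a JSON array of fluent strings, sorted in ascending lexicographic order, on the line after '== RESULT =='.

Regress:
  G ∩ del = {}  (empty — regression defined)
  G \ add = {at(bay), open(d_lab_store)} \ {at(bay)} = {open(d_lab_store)}
  ∪ pre   = {open(d_lab_store)} ∪ {at(store), open(d_bay_store)}
          = {at(store), open(d_bay_store), open(d_lab_store)}

== RESULT ==
["at(store)", "open(d_bay_store)", "open(d_lab_store)"]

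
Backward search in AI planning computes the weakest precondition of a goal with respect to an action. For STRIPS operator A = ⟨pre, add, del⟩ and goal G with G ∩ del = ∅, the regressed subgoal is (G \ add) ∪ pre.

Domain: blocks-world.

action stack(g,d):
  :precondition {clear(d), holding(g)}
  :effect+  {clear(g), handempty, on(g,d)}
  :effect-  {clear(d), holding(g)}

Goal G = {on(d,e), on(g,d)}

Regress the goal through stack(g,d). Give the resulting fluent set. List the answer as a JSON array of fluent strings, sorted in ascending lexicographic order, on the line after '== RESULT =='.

Compute (G \ add) ∪ pre:
  G ∩ del = {}  (empty — regression defined)
  G \ add = {on(d,e), on(g,d)} \ {clear(g), handempty, on(g,d)} = {on(d,e)}
  ∪ pre   = {on(d,e)} ∪ {clear(d), holding(g)}
          = {clear(d), holding(g), on(d,e)}

== RESULT ==
["clear(d)", "holding(g)", "on(d,e)"]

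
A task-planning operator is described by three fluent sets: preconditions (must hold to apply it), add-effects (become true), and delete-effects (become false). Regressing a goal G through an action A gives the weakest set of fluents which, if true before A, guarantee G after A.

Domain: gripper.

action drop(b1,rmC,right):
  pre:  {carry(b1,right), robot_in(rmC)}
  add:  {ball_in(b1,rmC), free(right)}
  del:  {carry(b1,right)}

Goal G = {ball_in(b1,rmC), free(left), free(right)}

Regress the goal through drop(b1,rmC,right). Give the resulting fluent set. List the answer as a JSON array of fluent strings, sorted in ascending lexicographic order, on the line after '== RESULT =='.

Regress:
  G ∩ del = {}  (empty — regression defined)
  G \ add = {ball_in(b1,rmC), free(left), free(right)} \ {ball_in(b1,rmC), free(right)} = {free(left)}
  ∪ pre   = {free(left)} ∪ {carry(b1,right), robot_in(rmC)}
          = {carry(b1,right), free(left), robot_in(rmC)}

== RESULT ==
["carry(b1,right)", "free(left)", "robot_in(rmC)"]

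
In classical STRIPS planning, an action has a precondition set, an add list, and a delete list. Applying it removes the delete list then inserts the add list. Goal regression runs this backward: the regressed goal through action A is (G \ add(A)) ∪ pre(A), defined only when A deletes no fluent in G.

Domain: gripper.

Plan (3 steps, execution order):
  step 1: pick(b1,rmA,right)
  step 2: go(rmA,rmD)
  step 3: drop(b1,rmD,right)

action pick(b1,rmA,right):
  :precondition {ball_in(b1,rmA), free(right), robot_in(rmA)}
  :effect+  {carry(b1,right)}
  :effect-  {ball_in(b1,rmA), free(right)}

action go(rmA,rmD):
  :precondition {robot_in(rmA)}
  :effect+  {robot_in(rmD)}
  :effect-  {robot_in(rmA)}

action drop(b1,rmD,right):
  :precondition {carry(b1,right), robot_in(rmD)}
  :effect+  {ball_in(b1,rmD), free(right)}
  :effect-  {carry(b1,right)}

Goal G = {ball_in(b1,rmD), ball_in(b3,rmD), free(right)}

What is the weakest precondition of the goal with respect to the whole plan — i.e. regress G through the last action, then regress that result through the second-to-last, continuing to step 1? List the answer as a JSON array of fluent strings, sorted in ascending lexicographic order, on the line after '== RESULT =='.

Regress step by step:
  through step 3 (drop(b1,rmD,right)): drop {ball_in(b1,rmD), free(right)}, keep {ball_in(b3,rmD)}, require {carry(b1,right), robot_in(rmD)}
    → {ball_in(b3,rmD), carry(b1,right), robot_in(rmD)}
  through step 2 (go(rmA,rmD)): drop {robot_in(rmD)}, keep {ball_in(b3,rmD), carry(b1,right)}, require {robot_in(rmA)}
    → {ball_in(b3,rmD), carry(b1,right), robot_in(rmA)}
  through step 1 (pick(b1,rmA,right)): drop {carry(b1,right)}, keep {ball_in(b3,rmD), robot_in(rmA)}, require {ball_in(b1,rmA), free(right), robot_in(rmA)}
    → {ball_in(b1,rmA), ball_in(b3,rmD), free(right), robot_in(rmA)}

== RESULT ==
["ball_in(b1,rmA)", "ball_in(b3,rmD)", "free(right)", "robot_in(rmA)"]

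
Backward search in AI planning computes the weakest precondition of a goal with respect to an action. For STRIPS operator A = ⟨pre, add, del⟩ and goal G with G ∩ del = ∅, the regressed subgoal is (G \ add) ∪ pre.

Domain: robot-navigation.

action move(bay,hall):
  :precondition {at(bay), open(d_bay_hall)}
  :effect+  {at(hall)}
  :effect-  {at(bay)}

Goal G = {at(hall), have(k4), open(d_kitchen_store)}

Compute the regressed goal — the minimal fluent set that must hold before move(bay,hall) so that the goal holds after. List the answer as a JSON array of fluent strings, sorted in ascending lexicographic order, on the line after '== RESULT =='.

Regress:
  G ∩ del = {}  (empty — regression defined)
  G \ add = {at(hall), have(k4), open(d_kitchen_store)} \ {at(hall)} = {have(k4), open(d_kitchen_store)}
  ∪ pre   = {have(k4), open(d_kitchen_store)} ∪ {at(bay), open(d_bay_hall)}
          = {at(bay), have(k4), open(d_bay_hall), open(d_kitchen_store)}

== RESULT ==
["at(bay)", "have(k4)", "open(d_bay_hall)", "open(d_kitchen_store)"]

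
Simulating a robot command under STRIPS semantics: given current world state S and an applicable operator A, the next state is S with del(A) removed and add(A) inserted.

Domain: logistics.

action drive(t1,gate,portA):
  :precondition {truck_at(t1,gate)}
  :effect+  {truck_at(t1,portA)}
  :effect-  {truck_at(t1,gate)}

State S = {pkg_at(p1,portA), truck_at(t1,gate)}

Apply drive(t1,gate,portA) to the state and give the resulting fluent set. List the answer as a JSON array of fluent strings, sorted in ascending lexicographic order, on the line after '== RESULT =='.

Progress:
  pre ⊆ S: {truck_at(t1,gate)} ⊆ S  — applicable
  S \ del = {pkg_at(p1,portA)}
  ∪ add   = {pkg_at(p1,portA), truck_at(t1,portA)}

== RESULT ==
["pkg_at(p1,portA)", "truck_at(t1,portA)"]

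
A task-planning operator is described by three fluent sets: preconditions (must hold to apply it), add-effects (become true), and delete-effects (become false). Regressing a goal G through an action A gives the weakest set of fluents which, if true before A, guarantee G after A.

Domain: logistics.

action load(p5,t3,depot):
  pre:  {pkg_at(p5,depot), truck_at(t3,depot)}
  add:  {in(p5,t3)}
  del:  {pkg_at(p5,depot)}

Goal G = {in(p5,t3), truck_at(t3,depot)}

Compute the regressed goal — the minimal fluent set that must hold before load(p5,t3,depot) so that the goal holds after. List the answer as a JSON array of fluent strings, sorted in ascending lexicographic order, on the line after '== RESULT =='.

Compute (G \ add) ∪ pre:
  G ∩ del = {}  (empty — regression defined)
  G \ add = {in(p5,t3), truck_at(t3,depot)} \ {in(p5,t3)} = {truck_at(t3,depot)}
  ∪ pre   = {truck_at(t3,depot)} ∪ {pkg_at(p5,depot), truck_at(t3,depot)}
          = {pkg_at(p5,depot), truck_at(t3,depot)}

== RESULT ==
["pkg_at(p5,depot)", "truck_at(t3,depot)"]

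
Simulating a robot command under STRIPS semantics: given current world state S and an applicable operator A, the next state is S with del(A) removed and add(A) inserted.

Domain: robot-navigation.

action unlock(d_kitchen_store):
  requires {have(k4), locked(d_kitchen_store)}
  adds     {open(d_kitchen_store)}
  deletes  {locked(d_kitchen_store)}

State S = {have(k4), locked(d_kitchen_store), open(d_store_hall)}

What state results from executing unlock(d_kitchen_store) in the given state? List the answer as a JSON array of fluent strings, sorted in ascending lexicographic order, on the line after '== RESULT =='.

Compute (S \ del) ∪ add:
  pre ⊆ S: {have(k4), locked(d_kitchen_store)} ⊆ S  — applicable
  S \ del = {have(k4), open(d_store_hall)}
  ∪ add   = {have(k4), open(d_kitchen_store), open(d_store_hall)}

== RESULT ==
["have(k4)", "open(d_kitchen_store)", "open(d_store_hall)"]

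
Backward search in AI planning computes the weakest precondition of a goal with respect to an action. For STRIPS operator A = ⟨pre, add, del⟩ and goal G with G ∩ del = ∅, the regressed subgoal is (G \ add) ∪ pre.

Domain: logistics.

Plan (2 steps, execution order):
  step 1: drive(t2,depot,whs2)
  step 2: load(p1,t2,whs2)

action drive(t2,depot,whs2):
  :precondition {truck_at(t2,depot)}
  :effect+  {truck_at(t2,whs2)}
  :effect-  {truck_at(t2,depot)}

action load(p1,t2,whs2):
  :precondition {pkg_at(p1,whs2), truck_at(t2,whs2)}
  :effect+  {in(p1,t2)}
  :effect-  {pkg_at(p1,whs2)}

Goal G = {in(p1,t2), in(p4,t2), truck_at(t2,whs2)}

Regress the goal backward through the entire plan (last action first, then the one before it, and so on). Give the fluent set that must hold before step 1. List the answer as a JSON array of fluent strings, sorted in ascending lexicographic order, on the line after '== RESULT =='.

Work backward from the goal:
  through step 2 (load(p1,t2,whs2)): drop {in(p1,t2)}, keep {in(p4,t2), truck_at(t2,whs2)}, require {pkg_at(p1,whs2), truck_at(t2,whs2)}
    → {in(p4,t2), pkg_at(p1,whs2), truck_at(t2,whs2)}
  through step 1 (drive(t2,depot,whs2)): drop {truck_at(t2,whs2)}, keep {in(p4,t2), pkg_at(p1,whs2)}, require {truck_at(t2,depot)}
    → {in(p4,t2), pkg_at(p1,whs2), truck_at(t2,depot)}

== RESULT ==
["in(p4,t2)", "pkg_at(p1,whs2)", "truck_at(t2,depot)"]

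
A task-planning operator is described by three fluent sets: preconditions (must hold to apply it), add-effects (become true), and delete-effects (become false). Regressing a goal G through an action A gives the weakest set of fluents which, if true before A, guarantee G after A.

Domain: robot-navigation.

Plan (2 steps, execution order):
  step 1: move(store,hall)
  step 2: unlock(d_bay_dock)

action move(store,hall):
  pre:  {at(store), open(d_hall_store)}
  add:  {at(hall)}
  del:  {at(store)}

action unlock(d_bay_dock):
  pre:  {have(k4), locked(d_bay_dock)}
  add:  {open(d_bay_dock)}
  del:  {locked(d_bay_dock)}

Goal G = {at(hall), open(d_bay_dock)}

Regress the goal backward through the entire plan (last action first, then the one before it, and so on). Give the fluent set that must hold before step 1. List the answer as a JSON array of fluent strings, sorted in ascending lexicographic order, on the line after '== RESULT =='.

Work backward from the goal:
  through step 2 (unlock(d_bay_dock)): drop {open(d_bay_dock)}, keep {at(hall)}, require {have(k4), locked(d_bay_dock)}
    → {at(hall), have(k4), locked(d_bay_dock)}
  through step 1 (move(store,hall)): drop {at(hall)}, keep {have(k4), locked(d_bay_dock)}, require {at(store), open(d_hall_store)}
    → {at(store), have(k4), locked(d_bay_dock), open(d_hall_store)}

== RESULT ==
["at(store)", "have(k4)", "locked(d_bay_dock)", "open(d_hall_store)"]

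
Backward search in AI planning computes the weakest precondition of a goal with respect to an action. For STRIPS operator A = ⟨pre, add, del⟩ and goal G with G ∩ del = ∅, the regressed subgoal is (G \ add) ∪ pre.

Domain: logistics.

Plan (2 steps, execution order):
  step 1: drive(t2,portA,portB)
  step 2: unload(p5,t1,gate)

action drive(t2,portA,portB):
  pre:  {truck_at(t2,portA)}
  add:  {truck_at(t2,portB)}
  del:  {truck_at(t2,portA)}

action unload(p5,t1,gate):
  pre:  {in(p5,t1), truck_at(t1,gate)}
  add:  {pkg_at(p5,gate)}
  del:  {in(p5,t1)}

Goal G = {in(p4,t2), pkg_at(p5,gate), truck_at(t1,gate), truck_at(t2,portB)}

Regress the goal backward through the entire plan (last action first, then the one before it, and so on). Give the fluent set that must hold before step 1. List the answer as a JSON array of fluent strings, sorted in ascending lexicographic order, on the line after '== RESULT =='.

Work backward from the goal:
  through step 2 (unload(p5,t1,gate)): drop {pkg_at(p5,gate)}, keep {in(p4,t2), truck_at(t1,gate), truck_at(t2,portB)}, require {in(p5,t1), truck_at(t1,gate)}
    → {in(p4,t2), in(p5,t1), truck_at(t1,gate), truck_at(t2,portB)}
  through step 1 (drive(t2,portA,portB)): drop {truck_at(t2,portB)}, keep {in(p4,t2), in(p5,t1), truck_at(t1,gate)}, require {truck_at(t2,portA)}
    → {in(p4,t2), in(p5,t1), truck_at(t1,gate), truck_at(t2,portA)}

== RESULT ==
["in(p4,t2)", "in(p5,t1)", "truck_at(t1,gate)", "truck_at(t2,portA)"]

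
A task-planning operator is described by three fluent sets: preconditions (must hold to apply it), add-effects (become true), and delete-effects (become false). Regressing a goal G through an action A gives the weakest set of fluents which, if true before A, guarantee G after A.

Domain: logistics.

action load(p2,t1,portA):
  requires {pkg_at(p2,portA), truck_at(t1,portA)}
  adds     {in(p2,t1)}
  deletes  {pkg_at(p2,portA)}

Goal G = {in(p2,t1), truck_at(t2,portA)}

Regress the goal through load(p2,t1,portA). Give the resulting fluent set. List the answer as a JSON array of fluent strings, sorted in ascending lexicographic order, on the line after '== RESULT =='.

Compute (G \ add) ∪ pre:
  G ∩ del = {}  (empty — regression defined)
  G \ add = {in(p2,t1), truck_at(t2,portA)} \ {in(p2,t1)} = {truck_at(t2,portA)}
  ∪ pre   = {truck_at(t2,portA)} ∪ {pkg_at(p2,portA), truck_at(t1,portA)}
          = {pkg_at(p2,portA), truck_at(t1,portA), truck_at(t2,portA)}

== RESULT ==
["pkg_at(p2,portA)", "truck_at(t1,portA)", "truck_at(t2,portA)"]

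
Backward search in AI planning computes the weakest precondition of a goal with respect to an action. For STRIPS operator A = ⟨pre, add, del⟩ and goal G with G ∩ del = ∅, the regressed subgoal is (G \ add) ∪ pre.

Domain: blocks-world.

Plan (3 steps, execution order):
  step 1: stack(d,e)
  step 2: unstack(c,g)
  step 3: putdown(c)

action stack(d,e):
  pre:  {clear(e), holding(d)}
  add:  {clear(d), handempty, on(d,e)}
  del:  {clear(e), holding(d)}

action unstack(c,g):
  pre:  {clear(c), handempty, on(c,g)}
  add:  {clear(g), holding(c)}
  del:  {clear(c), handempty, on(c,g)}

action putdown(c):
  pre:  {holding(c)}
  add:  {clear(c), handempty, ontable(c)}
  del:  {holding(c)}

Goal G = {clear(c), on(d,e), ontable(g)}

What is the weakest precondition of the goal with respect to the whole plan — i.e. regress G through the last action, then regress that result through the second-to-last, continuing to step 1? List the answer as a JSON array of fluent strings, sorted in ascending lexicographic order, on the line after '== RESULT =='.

Regress step by step:
  through step 3 (putdown(c)): drop {clear(c)}, keep {on(d,e), ontable(g)}, require {holding(c)}
    → {holding(c), on(d,e), ontable(g)}
  through step 2 (unstack(c,g)): drop {holding(c)}, keep {on(d,e), ontable(g)}, require {clear(c), handempty, on(c,g)}
    → {clear(c), handempty, on(c,g), on(d,e), ontable(g)}
  through step 1 (stack(d,e)): drop {handempty, on(d,e)}, keep {clear(c), on(c,g), ontable(g)}, require {clear(e), holding(d)}
    → {clear(c), clear(e), holding(d), on(c,g), ontable(g)}

== RESULT ==
["clear(c)", "clear(e)", "holding(d)", "on(c,g)", "ontable(g)"]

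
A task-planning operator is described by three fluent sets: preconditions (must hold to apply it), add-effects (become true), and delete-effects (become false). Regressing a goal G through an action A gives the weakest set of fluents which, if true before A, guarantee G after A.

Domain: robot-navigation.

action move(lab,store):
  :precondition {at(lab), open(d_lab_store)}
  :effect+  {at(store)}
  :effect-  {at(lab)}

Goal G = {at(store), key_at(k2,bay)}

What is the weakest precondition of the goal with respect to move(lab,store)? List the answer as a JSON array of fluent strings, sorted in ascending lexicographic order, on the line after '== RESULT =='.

Compute (G \ add) ∪ pre:
  G ∩ del = {}  (empty — regression defined)
  G \ add = {at(store), key_at(k2,bay)} \ {at(store)} = {key_at(k2,bay)}
  ∪ pre   = {key_at(k2,bay)} ∪ {at(lab), open(d_lab_store)}
          = {at(lab), key_at(k2,bay), open(d_lab_store)}

== RESULT ==
["at(lab)", "key_at(k2,bay)", "open(d_lab_store)"]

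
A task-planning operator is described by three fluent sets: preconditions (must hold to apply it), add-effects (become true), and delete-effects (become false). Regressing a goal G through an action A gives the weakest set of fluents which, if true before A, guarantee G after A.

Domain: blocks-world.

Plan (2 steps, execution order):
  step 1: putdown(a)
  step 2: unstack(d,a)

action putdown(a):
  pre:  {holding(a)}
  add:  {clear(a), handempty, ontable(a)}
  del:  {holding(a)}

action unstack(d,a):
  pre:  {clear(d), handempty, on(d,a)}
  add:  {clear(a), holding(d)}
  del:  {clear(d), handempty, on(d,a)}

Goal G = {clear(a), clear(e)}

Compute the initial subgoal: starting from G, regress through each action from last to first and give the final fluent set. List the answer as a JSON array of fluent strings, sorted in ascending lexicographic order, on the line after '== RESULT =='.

Work backward from the goal:
  through step 2 (unstack(d,a)): drop {clear(a)}, keep {clear(e)}, require {clear(d), handempty, on(d,a)}
    → {clear(d), clear(e), handempty, on(d,a)}
  through step 1 (putdown(a)): drop {handempty}, keep {clear(d), clear(e), on(d,a)}, require {holding(a)}
    → {clear(d), clear(e), holding(a), on(d,a)}

== RESULT ==
["clear(d)", "clear(e)", "holding(a)", "on(d,a)"]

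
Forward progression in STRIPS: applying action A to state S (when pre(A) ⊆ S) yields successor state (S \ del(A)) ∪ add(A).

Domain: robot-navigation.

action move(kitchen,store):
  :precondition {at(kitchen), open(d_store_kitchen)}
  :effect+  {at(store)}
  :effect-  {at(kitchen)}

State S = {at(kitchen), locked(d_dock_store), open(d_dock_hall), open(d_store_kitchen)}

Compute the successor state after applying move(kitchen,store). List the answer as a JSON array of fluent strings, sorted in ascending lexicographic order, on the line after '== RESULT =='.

Compute (S \ del) ∪ add:
  pre ⊆ S: {at(kitchen), open(d_store_kitchen)} ⊆ S  — applicable
  S \ del = {locked(d_dock_store), open(d_dock_hall), open(d_store_kitchen)}
  ∪ add   = {at(store), locked(d_dock_store), open(d_dock_hall), open(d_store_kitchen)}

== RESULT ==
["at(store)", "locked(d_dock_store)", "open(d_dock_hall)", "open(d_store_kitchen)"]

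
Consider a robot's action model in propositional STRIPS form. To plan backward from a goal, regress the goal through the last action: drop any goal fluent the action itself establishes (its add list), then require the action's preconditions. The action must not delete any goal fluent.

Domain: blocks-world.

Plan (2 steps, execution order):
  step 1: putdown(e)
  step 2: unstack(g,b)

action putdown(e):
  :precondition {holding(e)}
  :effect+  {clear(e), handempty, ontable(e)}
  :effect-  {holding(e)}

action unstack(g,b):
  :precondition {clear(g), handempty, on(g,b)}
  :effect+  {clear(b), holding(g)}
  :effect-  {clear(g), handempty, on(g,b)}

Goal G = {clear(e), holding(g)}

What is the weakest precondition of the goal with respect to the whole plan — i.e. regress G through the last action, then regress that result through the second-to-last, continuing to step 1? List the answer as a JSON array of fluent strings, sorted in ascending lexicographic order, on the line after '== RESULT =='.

Work backward from the goal:
  through step 2 (unstack(g,b)): drop {holding(g)}, keep {clear(e)}, require {clear(g), handempty, on(g,b)}
    → {clear(e), clear(g), handempty, on(g,b)}
  through step 1 (putdown(e)): drop {clear(e), handempty}, keep {clear(g), on(g,b)}, require {holding(e)}
    → {clear(g), holding(e), on(g,b)}

== RESULT ==
["clear(g)", "holding(e)", "on(g,b)"]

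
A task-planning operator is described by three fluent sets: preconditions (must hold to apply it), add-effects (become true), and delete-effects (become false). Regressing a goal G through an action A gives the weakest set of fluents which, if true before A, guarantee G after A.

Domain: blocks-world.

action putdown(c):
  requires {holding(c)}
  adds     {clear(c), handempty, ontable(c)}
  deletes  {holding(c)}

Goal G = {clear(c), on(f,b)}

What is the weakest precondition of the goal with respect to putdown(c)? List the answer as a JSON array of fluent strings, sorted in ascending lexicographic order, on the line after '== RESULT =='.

Regress:
  G ∩ del = {}  (empty — regression defined)
  G \ add = {clear(c), on(f,b)} \ {clear(c), handempty, ontable(c)} = {on(f,b)}
  ∪ pre   = {on(f,b)} ∪ {holding(c)}
          = {holding(c), on(f,b)}

== RESULT ==
["holding(c)", "on(f,b)"]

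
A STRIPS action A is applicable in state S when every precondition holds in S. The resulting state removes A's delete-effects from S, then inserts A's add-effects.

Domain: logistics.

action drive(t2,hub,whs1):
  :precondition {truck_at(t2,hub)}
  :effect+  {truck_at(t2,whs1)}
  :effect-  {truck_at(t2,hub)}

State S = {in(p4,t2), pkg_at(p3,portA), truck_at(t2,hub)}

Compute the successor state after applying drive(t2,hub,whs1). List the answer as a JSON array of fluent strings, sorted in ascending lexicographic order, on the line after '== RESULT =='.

Compute (S \ del) ∪ add:
  pre ⊆ S: {truck_at(t2,hub)} ⊆ S  — applicable
  S \ del = {in(p4,t2), pkg_at(p3,portA)}
  ∪ add   = {in(p4,t2), pkg_at(p3,portA), truck_at(t2,whs1)}

== RESULT ==
["in(p4,t2)", "pkg_at(p3,portA)", "truck_at(t2,whs1)"]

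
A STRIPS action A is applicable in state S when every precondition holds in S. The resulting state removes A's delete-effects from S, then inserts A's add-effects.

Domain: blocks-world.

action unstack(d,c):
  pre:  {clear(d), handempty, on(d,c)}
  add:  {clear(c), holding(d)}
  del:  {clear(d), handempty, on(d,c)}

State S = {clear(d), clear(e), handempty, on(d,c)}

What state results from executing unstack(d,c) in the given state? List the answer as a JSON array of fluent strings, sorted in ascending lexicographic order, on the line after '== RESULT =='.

Progress:
  pre ⊆ S: {clear(d), handempty, on(d,c)} ⊆ S  — applicable
  S \ del = {clear(e)}
  ∪ add   = {clear(c), clear(e), holding(d)}

== RESULT ==
["clear(c)", "clear(e)", "holding(d)"]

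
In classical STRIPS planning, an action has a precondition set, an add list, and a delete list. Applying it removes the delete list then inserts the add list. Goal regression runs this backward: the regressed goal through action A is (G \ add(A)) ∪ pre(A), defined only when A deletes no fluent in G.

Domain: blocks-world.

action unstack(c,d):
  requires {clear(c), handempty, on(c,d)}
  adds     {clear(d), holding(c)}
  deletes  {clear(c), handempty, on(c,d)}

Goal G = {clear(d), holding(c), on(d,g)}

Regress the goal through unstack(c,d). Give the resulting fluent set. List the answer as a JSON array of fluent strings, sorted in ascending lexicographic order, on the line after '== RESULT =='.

Compute (G \ add) ∪ pre:
  G ∩ del = {}  (empty — regression defined)
  G \ add = {clear(d), holding(c), on(d,g)} \ {clear(d), holding(c)} = {on(d,g)}
  ∪ pre   = {on(d,g)} ∪ {clear(c), handempty, on(c,d)}
          = {clear(c), handempty, on(c,d), on(d,g)}

== RESULT ==
["clear(c)", "handempty", "on(c,d)", "on(d,g)"]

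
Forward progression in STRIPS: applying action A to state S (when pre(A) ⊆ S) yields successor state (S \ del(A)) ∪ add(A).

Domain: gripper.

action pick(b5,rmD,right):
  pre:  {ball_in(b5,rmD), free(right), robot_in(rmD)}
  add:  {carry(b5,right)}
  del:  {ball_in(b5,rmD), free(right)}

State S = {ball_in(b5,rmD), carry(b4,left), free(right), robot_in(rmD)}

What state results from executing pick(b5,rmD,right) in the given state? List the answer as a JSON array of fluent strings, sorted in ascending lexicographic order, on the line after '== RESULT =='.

Compute (S \ del) ∪ add:
  pre ⊆ S: {ball_in(b5,rmD), free(right), robot_in(rmD)} ⊆ S  — applicable
  S \ del = {carry(b4,left), robot_in(rmD)}
  ∪ add   = {carry(b4,left), carry(b5,right), robot_in(rmD)}

== RESULT ==
["carry(b4,left)", "carry(b5,right)", "robot_in(rmD)"]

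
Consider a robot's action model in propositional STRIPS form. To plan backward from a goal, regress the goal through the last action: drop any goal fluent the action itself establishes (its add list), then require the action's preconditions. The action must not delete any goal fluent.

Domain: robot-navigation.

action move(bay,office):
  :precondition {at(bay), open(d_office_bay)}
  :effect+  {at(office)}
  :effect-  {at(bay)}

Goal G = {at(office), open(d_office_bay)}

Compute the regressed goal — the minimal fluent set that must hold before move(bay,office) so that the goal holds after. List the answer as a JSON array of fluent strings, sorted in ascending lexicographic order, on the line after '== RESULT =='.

Compute (G \ add) ∪ pre:
  G ∩ del = {}  (empty — regression defined)
  G \ add = {at(office), open(d_office_bay)} \ {at(office)} = {open(d_office_bay)}
  ∪ pre   = {open(d_office_bay)} ∪ {at(bay), open(d_office_bay)}
          = {at(bay), open(d_office_bay)}

== RESULT ==
["at(bay)", "open(d_office_bay)"]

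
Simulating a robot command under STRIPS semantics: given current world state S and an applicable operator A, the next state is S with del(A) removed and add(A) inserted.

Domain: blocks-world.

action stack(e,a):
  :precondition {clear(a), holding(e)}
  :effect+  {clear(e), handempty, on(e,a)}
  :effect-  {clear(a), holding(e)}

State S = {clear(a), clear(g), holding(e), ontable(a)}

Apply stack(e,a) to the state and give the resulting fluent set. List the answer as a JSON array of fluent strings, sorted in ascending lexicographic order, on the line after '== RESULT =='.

Compute (S \ del) ∪ add:
  pre ⊆ S: {clear(a), holding(e)} ⊆ S  — applicable
  S \ del = {clear(g), ontable(a)}
  ∪ add   = {clear(e), clear(g), handempty, on(e,a), ontable(a)}

== RESULT ==
["clear(e)", "clear(g)", "handempty", "on(e,a)", "ontable(a)"]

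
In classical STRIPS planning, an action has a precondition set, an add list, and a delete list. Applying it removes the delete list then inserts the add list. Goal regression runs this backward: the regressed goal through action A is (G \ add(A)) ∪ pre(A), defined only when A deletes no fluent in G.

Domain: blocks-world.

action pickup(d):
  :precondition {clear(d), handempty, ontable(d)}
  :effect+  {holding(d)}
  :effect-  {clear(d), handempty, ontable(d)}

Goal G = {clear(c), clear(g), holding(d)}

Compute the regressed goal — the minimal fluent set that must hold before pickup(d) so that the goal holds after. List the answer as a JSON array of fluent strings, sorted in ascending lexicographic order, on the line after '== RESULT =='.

Regress:
  G ∩ del = {}  (empty — regression defined)
  G \ add = {clear(c), clear(g), holding(d)} \ {holding(d)} = {clear(c), clear(g)}
  ∪ pre   = {clear(c), clear(g)} ∪ {clear(d), handempty, ontable(d)}
          = {clear(c), clear(d), clear(g), handempty, ontable(d)}

== RESULT ==
["clear(c)", "clear(d)", "clear(g)", "handempty", "ontable(d)"]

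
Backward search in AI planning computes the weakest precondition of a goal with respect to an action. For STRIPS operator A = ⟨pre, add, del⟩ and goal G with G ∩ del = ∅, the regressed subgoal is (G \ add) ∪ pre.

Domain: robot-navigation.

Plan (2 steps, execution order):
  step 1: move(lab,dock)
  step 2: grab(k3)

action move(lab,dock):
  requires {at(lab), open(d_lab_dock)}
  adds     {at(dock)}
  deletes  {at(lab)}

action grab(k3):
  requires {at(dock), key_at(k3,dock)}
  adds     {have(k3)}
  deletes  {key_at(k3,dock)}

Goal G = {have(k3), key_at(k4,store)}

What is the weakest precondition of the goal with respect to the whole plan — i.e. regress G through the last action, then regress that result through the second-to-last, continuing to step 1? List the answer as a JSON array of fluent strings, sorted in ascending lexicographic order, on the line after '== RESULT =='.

Regress step by step:
  through step 2 (grab(k3)): drop {have(k3)}, keep {key_at(k4,store)}, require {at(dock), key_at(k3,dock)}
    → {at(dock), key_at(k3,dock), key_at(k4,store)}
  through step 1 (move(lab,dock)): drop {at(dock)}, keep {key_at(k3,dock), key_at(k4,store)}, require {at(lab), open(d_lab_dock)}
    → {at(lab), key_at(k3,dock), key_at(k4,store), open(d_lab_dock)}

== RESULT ==
["at(lab)", "key_at(k3,dock)", "key_at(k4,store)", "open(d_lab_dock)"]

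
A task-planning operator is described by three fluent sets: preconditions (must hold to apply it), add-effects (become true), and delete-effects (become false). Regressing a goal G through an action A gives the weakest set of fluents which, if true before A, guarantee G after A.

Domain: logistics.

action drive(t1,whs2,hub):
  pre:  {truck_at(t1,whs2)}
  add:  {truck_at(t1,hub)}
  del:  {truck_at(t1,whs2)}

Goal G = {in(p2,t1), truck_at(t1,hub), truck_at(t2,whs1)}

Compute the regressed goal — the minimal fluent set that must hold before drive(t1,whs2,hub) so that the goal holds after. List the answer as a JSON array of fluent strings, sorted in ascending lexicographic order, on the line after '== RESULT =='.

Regress:
  G ∩ del = {}  (empty — regression defined)
  G \ add = {in(p2,t1), truck_at(t1,hub), truck_at(t2,whs1)} \ {truck_at(t1,hub)} = {in(p2,t1), truck_at(t2,whs1)}
  ∪ pre   = {in(p2,t1), truck_at(t2,whs1)} ∪ {truck_at(t1,whs2)}
          = {in(p2,t1), truck_at(t1,whs2), truck_at(t2,whs1)}

== RESULT ==
["in(p2,t1)", "truck_at(t1,whs2)", "truck_at(t2,whs1)"]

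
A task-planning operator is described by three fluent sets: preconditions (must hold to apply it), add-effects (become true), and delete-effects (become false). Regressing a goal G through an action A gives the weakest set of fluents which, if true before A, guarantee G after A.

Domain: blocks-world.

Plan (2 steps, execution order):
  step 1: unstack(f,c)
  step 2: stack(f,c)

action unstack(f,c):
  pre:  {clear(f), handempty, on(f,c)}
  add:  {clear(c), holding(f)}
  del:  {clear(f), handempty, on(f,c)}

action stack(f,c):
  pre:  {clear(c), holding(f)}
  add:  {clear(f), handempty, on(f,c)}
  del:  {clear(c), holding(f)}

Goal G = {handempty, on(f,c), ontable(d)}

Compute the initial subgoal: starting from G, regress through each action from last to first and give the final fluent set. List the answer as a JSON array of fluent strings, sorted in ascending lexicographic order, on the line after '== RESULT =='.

Work backward from the goal:
  through step 2 (stack(f,c)): drop {handempty, on(f,c)}, keep {ontable(d)}, require {clear(c), holding(f)}
    → {clear(c), holding(f), ontable(d)}
  through step 1 (unstack(f,c)): drop {clear(c), holding(f)}, keep {ontable(d)}, require {clear(f), handempty, on(f,c)}
    → {clear(f), handempty, on(f,c), ontable(d)}

== RESULT ==
["clear(f)", "handempty", "on(f,c)", "ontable(d)"]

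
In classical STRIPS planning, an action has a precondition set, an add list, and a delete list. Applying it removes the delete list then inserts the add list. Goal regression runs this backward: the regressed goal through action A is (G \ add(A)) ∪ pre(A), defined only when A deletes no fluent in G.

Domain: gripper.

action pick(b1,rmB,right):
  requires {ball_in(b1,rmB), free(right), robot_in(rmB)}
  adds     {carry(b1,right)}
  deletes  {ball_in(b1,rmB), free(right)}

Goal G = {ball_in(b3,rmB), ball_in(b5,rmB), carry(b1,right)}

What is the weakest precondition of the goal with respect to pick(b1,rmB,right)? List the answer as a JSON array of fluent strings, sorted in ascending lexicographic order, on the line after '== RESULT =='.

Compute (G \ add) ∪ pre:
  G ∩ del = {}  (empty — regression defined)
  G \ add = {ball_in(b3,rmB), ball_in(b5,rmB), carry(b1,right)} \ {carry(b1,right)} = {ball_in(b3,rmB), ball_in(b5,rmB)}
  ∪ pre   = {ball_in(b3,rmB), ball_in(b5,rmB)} ∪ {ball_in(b1,rmB), free(right), robot_in(rmB)}
          = {ball_in(b1,rmB), ball_in(b3,rmB), ball_in(b5,rmB), free(right), robot_in(rmB)}

== RESULT ==
["ball_in(b1,rmB)", "ball_in(b3,rmB)", "ball_in(b5,rmB)", "free(right)", "robot_in(rmB)"]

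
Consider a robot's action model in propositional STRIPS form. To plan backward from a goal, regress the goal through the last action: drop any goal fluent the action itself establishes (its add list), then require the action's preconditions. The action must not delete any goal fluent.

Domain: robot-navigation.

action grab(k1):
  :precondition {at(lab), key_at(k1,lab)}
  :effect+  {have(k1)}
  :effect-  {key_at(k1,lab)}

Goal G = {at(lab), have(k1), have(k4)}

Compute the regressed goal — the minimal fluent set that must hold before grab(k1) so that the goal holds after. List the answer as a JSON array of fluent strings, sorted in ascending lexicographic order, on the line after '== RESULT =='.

Compute (G \ add) ∪ pre:
  G ∩ del = {}  (empty — regression defined)
  G \ add = {at(lab), have(k1), have(k4)} \ {have(k1)} = {at(lab), have(k4)}
  ∪ pre   = {at(lab), have(k4)} ∪ {at(lab), key_at(k1,lab)}
          = {at(lab), have(k4), key_at(k1,lab)}

== RESULT ==
["at(lab)", "have(k4)", "key_at(k1,lab)"]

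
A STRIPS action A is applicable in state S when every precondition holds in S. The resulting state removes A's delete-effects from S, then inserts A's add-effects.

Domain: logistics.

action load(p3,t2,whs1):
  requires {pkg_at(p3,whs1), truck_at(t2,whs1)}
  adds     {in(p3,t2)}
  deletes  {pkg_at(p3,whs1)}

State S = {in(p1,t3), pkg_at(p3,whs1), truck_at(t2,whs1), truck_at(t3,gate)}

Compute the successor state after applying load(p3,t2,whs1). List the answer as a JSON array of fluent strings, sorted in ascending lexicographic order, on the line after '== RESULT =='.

Progress:
  pre ⊆ S: {pkg_at(p3,whs1), truck_at(t2,whs1)} ⊆ S  — applicable
  S \ del = {in(p1,t3), truck_at(t2,whs1), truck_at(t3,gate)}
  ∪ add   = {in(p1,t3), in(p3,t2), truck_at(t2,whs1), truck_at(t3,gate)}

== RESULT ==
["in(p1,t3)", "in(p3,t2)", "truck_at(t2,whs1)", "truck_at(t3,gate)"]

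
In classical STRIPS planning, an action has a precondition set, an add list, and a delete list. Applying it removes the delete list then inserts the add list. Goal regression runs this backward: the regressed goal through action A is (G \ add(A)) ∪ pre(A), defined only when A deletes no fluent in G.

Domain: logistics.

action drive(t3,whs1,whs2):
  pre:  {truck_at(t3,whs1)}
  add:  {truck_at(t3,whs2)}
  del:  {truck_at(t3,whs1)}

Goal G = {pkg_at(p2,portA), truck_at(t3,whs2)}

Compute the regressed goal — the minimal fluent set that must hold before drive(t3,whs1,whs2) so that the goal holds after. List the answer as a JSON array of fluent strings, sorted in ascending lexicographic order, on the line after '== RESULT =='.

Regress:
  G ∩ del = {}  (empty — regression defined)
  G \ add = {pkg_at(p2,portA), truck_at(t3,whs2)} \ {truck_at(t3,whs2)} = {pkg_at(p2,portA)}
  ∪ pre   = {pkg_at(p2,portA)} ∪ {truck_at(t3,whs1)}
          = {pkg_at(p2,portA), truck_at(t3,whs1)}

== RESULT ==
["pkg_at(p2,portA)", "truck_at(t3,whs1)"]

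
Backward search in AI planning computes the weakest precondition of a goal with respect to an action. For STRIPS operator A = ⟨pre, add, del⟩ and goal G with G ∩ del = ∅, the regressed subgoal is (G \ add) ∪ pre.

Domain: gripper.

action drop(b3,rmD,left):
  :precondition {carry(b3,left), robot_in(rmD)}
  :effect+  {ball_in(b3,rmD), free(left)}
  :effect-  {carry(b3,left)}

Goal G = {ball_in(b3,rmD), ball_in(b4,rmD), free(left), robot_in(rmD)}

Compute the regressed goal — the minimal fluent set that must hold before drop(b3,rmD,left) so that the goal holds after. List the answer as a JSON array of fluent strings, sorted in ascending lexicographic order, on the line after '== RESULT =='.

Compute (G \ add) ∪ pre:
  G ∩ del = {}  (empty — regression defined)
  G \ add = {ball_in(b3,rmD), ball_in(b4,rmD), free(left), robot_in(rmD)} \ {ball_in(b3,rmD), free(left)} = {ball_in(b4,rmD), robot_in(rmD)}
  ∪ pre   = {ball_in(b4,rmD), robot_in(rmD)} ∪ {carry(b3,left), robot_in(rmD)}
          = {ball_in(b4,rmD), carry(b3,left), robot_in(rmD)}

== RESULT ==
["ball_in(b4,rmD)", "carry(b3,left)", "robot_in(rmD)"]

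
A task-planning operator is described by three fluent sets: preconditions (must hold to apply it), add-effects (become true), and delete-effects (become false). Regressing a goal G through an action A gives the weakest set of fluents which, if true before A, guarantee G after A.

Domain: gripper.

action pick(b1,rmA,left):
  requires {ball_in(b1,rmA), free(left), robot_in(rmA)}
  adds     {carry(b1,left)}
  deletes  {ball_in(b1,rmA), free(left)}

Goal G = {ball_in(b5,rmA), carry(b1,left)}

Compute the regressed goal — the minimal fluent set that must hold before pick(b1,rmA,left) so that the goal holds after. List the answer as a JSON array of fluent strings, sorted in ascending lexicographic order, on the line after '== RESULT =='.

Compute (G \ add) ∪ pre:
  G ∩ del = {}  (empty — regression defined)
  G \ add = {ball_in(b5,rmA), carry(b1,left)} \ {carry(b1,left)} = {ball_in(b5,rmA)}
  ∪ pre   = {ball_in(b5,rmA)} ∪ {ball_in(b1,rmA), free(left), robot_in(rmA)}
          = {ball_in(b1,rmA), ball_in(b5,rmA), free(left), robot_in(rmA)}

== RESULT ==
["ball_in(b1,rmA)", "ball_in(b5,rmA)", "free(left)", "robot_in(rmA)"]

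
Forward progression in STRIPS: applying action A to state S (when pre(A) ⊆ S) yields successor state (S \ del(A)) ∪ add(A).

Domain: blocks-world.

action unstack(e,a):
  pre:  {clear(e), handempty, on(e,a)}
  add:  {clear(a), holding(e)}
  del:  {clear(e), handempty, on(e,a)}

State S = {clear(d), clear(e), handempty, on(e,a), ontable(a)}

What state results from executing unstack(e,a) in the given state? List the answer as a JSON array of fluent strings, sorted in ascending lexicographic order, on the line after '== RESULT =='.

Progress:
  pre ⊆ S: {clear(e), handempty, on(e,a)} ⊆ S  — applicable
  S \ del = {clear(d), ontable(a)}
  ∪ add   = {clear(a), clear(d), holding(e), ontable(a)}

== RESULT ==
["clear(a)", "clear(d)", "holding(e)", "ontable(a)"]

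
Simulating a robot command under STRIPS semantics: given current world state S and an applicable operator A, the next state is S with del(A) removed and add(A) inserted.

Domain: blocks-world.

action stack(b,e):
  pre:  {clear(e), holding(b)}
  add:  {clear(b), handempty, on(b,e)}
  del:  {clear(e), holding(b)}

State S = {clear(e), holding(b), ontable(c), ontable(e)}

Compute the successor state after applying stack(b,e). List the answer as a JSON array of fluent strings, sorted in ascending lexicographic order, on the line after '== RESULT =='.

Compute (S \ del) ∪ add:
  pre ⊆ S: {clear(e), holding(b)} ⊆ S  — applicable
  S \ del = {ontable(c), ontable(e)}
  ∪ add   = {clear(b), handempty, on(b,e), ontable(c), ontable(e)}

== RESULT ==
["clear(b)", "handempty", "on(b,e)", "ontable(c)", "ontable(e)"]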